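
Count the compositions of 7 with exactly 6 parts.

Equivalently, choose which 5 of the 6 gaps become plus signs: C(6,5) = 6.

6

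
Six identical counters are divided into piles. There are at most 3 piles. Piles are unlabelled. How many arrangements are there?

Enumerating:
6
1,5
2,4
1,1,4
3,3
1,2,3
2,2,2

7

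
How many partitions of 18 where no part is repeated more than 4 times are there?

Enumerating by decreasing first part gives 262 partitions in all.

262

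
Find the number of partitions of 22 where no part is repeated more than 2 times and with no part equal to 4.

Direct enumeration gives 177 partitions.

177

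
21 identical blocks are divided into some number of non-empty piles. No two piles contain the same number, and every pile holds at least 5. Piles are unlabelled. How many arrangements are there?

Enumerating:
21
16, 5
15, 6
14, 7
13, 8
12, 9
11, 10
10, 6, 5
9, 7, 5
8, 7, 6
That's 10 in total.

10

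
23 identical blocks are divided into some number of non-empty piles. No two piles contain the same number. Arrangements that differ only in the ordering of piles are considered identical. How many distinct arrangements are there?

104

Counting exhaustively, 104 partitions satisfy the conditions.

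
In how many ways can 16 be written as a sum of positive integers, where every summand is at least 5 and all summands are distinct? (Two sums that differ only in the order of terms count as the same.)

4

Enumerating:
16
11, 5
10, 6
9, 7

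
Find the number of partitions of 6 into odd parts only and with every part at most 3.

Listing the qualifying partitions of 6:
3, 3
1, 1, 1, 3
1, 1, 1, 1, 1, 1

3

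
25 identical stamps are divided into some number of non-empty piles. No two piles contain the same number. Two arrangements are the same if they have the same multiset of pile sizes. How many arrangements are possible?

There are 142 such partitions.

142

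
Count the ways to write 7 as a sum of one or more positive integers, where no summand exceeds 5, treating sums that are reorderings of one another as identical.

13

Listing the qualifying partitions of 7:
5 + 2
5 + 1 + 1
4 + 3
4 + 2 + 1
4 + 1 + 1 + 1
3 + 3 + 1
3 + 2 + 2
3 + 2 + 1 + 1
3 + 1 + 1 + 1 + 1
2 + 2 + 2 + 1
2 + 2 + 1 + 1 + 1
2 + 1 + 1 + 1 + 1 + 1
1 + 1 + 1 + 1 + 1 + 1 + 1
Counting gives 13.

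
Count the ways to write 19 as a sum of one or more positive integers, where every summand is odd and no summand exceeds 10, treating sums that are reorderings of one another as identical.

There are too many to list fully; the first 12 (by largest part) are:
9, 9, 1
9, 7, 3
9, 7, 1, 1, 1
9, 5, 5
9, 5, 3, 1, 1
9, 5, 1, 1, 1, 1, 1
9, 3, 3, 3, 1
9, 3, 3, 1, 1, 1, 1
9, 3, 1, 1, 1, 1, 1, 1, 1
9, 1, 1, 1, 1, 1, 1, 1, 1, 1, 1
7, 7, 5
7, 7, 3, 1, 1
…and 28 more, for 40 total.

40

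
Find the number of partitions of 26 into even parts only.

101

A full systematic count gives 101.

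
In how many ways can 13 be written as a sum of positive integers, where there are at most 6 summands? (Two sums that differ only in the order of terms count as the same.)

71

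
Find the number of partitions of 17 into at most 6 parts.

Systematic enumeration (by largest part, then next-largest, …) yields 163.

163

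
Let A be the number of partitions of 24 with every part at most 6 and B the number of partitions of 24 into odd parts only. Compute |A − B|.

410

Partitions of 24 with every part at most 6: 532.
Partitions of 24 into odd parts only: 122.
|532 − 122| = 410.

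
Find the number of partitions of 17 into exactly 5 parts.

A partial list (first 12 by largest part):
13,1,1,1,1
12,2,1,1,1
11,3,1,1,1
11,2,2,1,1
10,4,1,1,1
10,3,2,1,1
10,2,2,2,1
9,5,1,1,1
9,4,2,1,1
9,3,3,1,1
9,3,2,2,1
9,2,2,2,2
…and 35 more, for 47 total.

47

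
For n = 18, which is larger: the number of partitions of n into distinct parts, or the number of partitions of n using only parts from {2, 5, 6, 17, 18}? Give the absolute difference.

Partitions of 18 into distinct parts: 46.
Partitions of 18 using only parts from {2, 5, 6, 17, 18}: 7.
|46 − 7| = 39.

39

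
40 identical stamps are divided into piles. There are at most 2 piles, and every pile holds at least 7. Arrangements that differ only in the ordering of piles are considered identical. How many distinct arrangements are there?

15

The partitions of 40 that satisfy the conditions:
40
7 + 33
8 + 32
9 + 31
10 + 30
11 + 29
12 + 28
13 + 27
14 + 26
15 + 25
16 + 24
17 + 23
18 + 22
19 + 21
20 + 20
Counting gives 15.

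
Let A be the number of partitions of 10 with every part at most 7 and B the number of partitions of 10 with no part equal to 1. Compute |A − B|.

Partitions of 10 with every part at most 7: 38.
Partitions of 10 with no part equal to 1: 12.
|38 − 12| = 26.

26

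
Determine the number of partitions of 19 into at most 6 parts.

Enumerating by decreasing first part gives 235 partitions in all.

235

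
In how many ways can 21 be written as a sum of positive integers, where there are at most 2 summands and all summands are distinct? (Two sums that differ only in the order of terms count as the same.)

Listing the qualifying partitions of 21:
21
20 + 1
19 + 2
18 + 3
17 + 4
16 + 5
15 + 6
14 + 7
13 + 8
12 + 9
11 + 10

11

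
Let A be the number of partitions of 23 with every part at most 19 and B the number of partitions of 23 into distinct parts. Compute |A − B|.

1144

Partitions of 23 with every part at most 19: 1248.
Partitions of 23 into distinct parts: 104.
|1248 − 104| = 1144.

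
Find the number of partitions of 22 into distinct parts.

89

A full systematic count gives 89.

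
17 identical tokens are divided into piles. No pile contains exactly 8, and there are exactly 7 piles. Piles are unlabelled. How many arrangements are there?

35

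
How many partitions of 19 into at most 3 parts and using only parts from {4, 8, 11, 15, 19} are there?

Enumerating:
19
15, 4
11, 8
11, 4, 4

4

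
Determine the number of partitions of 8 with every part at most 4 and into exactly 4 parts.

Enumerating:
1,1,2,4
1,1,3,3
1,2,2,3
2,2,2,2

4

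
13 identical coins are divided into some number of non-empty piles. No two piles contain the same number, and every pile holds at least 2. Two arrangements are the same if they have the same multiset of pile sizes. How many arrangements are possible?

Listing the qualifying partitions of 13:
13
11+2
10+3
9+4
8+5
8+3+2
7+6
7+4+2
6+5+2
6+4+3
Counting gives 10.

10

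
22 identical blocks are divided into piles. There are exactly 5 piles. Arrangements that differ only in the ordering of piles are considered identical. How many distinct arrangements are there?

119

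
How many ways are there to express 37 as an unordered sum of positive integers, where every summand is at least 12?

Listing the qualifying partitions of 37:
37
25 + 12
24 + 13
23 + 14
22 + 15
21 + 16
20 + 17
19 + 18
13 + 12 + 12
That's 9 in total.

9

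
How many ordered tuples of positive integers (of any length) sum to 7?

Each of the 6 gaps between 7 units is either a break or not: 2^6 = 64.

64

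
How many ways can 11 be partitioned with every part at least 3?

6

Enumerating:
11
8+3
7+4
6+5
5+3+3
4+4+3
That's 6 in total.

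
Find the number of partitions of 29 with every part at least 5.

58

There are too many to list fully; the first 12 (by largest part) are:
29
24 + 5
23 + 6
22 + 7
21 + 8
20 + 9
19 + 10
19 + 5 + 5
18 + 11
18 + 6 + 5
17 + 12
17 + 7 + 5
…and 46 more, for 58 total.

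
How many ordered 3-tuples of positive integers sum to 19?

Equivalently, choose which 2 of the 18 gaps become plus signs: C(18,2) = 153.

153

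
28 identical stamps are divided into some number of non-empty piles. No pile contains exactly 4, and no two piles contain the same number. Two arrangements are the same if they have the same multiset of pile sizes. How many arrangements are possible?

142

Direct enumeration gives 142 partitions.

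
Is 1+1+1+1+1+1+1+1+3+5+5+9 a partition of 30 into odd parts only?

Yes

The parts sum to 30, and the condition 'every summand is odd' holds.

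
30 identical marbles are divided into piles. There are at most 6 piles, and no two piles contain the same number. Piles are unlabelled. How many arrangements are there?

294

Systematic enumeration (by largest part, then next-largest, …) yields 294.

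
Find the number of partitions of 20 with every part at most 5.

Enumerating by decreasing first part gives 192 partitions in all.

192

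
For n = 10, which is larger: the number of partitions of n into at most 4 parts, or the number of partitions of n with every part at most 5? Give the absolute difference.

Partitions of 10 into at most 4 parts: 23.
Partitions of 10 with every part at most 5: 30.
|23 − 30| = 7.

7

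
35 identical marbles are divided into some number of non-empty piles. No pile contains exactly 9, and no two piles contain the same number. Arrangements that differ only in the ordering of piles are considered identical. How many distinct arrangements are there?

452

Systematic enumeration (by largest part, then next-largest, …) yields 452.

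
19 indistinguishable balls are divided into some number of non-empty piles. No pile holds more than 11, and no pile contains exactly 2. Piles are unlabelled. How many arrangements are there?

167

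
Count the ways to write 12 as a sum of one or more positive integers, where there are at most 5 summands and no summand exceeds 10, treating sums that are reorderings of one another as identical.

45

A partial list (first 12 by largest part):
10 + 2
10 + 1 + 1
9 + 3
9 + 2 + 1
9 + 1 + 1 + 1
8 + 4
8 + 3 + 1
8 + 2 + 2
8 + 2 + 1 + 1
8 + 1 + 1 + 1 + 1
7 + 5
7 + 4 + 1
…and 33 more, for 45 total.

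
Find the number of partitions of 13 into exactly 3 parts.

14

Enumerating:
1+1+11
1+2+10
1+3+9
2+2+9
1+4+8
2+3+8
1+5+7
2+4+7
3+3+7
1+6+6
2+5+6
3+4+6
3+5+5
4+4+5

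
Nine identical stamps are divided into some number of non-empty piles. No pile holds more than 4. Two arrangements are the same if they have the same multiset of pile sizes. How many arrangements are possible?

Listing the qualifying partitions of 9:
4 + 4 + 1
4 + 3 + 2
4 + 3 + 1 + 1
4 + 2 + 2 + 1
4 + 2 + 1 + 1 + 1
4 + 1 + 1 + 1 + 1 + 1
3 + 3 + 3
3 + 3 + 2 + 1
3 + 3 + 1 + 1 + 1
3 + 2 + 2 + 2
3 + 2 + 2 + 1 + 1
3 + 2 + 1 + 1 + 1 + 1
3 + 1 + 1 + 1 + 1 + 1 + 1
2 + 2 + 2 + 2 + 1
2 + 2 + 2 + 1 + 1 + 1
2 + 2 + 1 + 1 + 1 + 1 + 1
2 + 1 + 1 + 1 + 1 + 1 + 1 + 1
1 + 1 + 1 + 1 + 1 + 1 + 1 + 1 + 1

18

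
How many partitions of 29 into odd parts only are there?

256

Systematic enumeration (by largest part, then next-largest, …) yields 256.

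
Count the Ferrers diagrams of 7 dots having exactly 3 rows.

4

They are:
5,1,1
4,2,1
3,3,1
3,2,2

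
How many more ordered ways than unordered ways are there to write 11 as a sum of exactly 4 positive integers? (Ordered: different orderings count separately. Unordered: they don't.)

Ordered (compositions into 4 parts): C(10,3) = 120.
Unordered (partitions into 4 parts): 11.
Difference: 120 − 11 = 109.

109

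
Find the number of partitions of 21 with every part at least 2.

There are 165 such partitions.

165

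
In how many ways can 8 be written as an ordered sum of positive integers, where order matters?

There are 7 gaps and each independently is a cut or not, giving 2^7 = 128.

128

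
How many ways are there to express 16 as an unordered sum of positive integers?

231

Enumerating by decreasing first part gives 231 partitions in all.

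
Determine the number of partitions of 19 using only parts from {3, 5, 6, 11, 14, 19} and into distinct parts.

3

Listing the qualifying partitions of 19:
19
14,5
11,5,3
Counting gives 3.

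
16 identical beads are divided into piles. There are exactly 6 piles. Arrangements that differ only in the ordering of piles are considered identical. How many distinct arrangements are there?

There are too many to list fully; the first 12 (by largest part) are:
11 + 1 + 1 + 1 + 1 + 1
10 + 2 + 1 + 1 + 1 + 1
9 + 3 + 1 + 1 + 1 + 1
9 + 2 + 2 + 1 + 1 + 1
8 + 4 + 1 + 1 + 1 + 1
8 + 3 + 2 + 1 + 1 + 1
8 + 2 + 2 + 2 + 1 + 1
7 + 5 + 1 + 1 + 1 + 1
7 + 4 + 2 + 1 + 1 + 1
7 + 3 + 3 + 1 + 1 + 1
7 + 3 + 2 + 2 + 1 + 1
7 + 2 + 2 + 2 + 2 + 1
…and 23 more, for 35 total.

35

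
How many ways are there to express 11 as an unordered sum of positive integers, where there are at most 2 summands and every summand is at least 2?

The partitions of 11 that satisfy the conditions:
11
9, 2
8, 3
7, 4
6, 5
Counting gives 5.

5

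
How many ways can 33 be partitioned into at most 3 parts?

108

Systematic enumeration (by largest part, then next-largest, …) yields 108.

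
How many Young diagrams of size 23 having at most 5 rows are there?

291

Systematic enumeration (by largest part, then next-largest, …) yields 291.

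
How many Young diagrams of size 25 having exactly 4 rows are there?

Counting exhaustively, 120 partitions satisfy the conditions.

120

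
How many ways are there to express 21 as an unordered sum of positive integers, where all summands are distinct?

76

Enumerating by decreasing first part gives 76 partitions in all.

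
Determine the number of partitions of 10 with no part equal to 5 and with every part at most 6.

A partial list (first 12 by largest part):
6,4
6,3,1
6,2,2
6,2,1,1
6,1,1,1,1
4,4,2
4,4,1,1
4,3,3
4,3,2,1
4,3,1,1,1
4,2,2,2
4,2,2,1,1
…and 16 more, for 28 total.

28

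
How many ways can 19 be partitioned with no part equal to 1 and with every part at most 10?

There are 83 such partitions.

83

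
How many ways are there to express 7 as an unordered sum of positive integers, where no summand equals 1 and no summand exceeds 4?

The partitions of 7 that satisfy the conditions:
3+4
2+2+3

2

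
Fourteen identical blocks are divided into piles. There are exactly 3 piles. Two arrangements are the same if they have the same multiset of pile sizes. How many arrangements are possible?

The partitions of 14 that satisfy the conditions:
1 + 1 + 12
1 + 2 + 11
1 + 3 + 10
2 + 2 + 10
1 + 4 + 9
2 + 3 + 9
1 + 5 + 8
2 + 4 + 8
3 + 3 + 8
1 + 6 + 7
2 + 5 + 7
3 + 4 + 7
2 + 6 + 6
3 + 5 + 6
4 + 4 + 6
4 + 5 + 5
Counting gives 16.

16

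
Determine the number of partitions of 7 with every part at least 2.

4

Enumerating:
7
2, 5
3, 4
2, 2, 3
That's 4 in total.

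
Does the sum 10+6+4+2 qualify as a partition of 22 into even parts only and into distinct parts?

The parts sum to 22, and the condition 'every summand is even' holds; the condition 'all summands are distinct' holds.

Yes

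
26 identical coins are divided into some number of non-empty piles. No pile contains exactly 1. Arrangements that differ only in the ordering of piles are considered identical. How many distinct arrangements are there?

There are 478 such partitions.

478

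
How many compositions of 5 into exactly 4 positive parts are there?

4

Place 3 bars in the 4 internal gaps of a row of 5 dots: C(4,3) = 4.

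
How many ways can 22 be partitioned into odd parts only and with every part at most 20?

Counting exhaustively, 88 partitions satisfy the conditions.

88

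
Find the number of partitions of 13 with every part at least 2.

They are:
13
11, 2
10, 3
9, 4
9, 2, 2
8, 5
8, 3, 2
7, 6
7, 4, 2
7, 3, 3
7, 2, 2, 2
6, 5, 2
6, 4, 3
6, 3, 2, 2
5, 5, 3
5, 4, 4
5, 4, 2, 2
5, 3, 3, 2
5, 2, 2, 2, 2
4, 4, 3, 2
4, 3, 3, 3
4, 3, 2, 2, 2
3, 3, 3, 2, 2
3, 2, 2, 2, 2, 2

24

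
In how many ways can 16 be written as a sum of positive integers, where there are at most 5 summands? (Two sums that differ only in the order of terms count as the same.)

101

Enumerating by decreasing first part gives 101 partitions in all.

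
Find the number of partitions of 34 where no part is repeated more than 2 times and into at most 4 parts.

A full systematic count gives 400.

400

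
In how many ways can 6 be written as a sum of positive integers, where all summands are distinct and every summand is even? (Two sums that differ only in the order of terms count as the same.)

2

Listing the qualifying partitions of 6:
6
4 + 2
That's 2 in total.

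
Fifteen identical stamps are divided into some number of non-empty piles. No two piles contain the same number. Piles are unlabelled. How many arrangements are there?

There are too many to list fully; the first 12 (by largest part) are:
15
14 + 1
13 + 2
12 + 3
12 + 2 + 1
11 + 4
11 + 3 + 1
10 + 5
10 + 4 + 1
10 + 3 + 2
9 + 6
9 + 5 + 1
…and 15 more, for 27 total.

27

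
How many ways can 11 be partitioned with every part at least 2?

14

The partitions of 11 that satisfy the conditions:
11
2, 9
3, 8
4, 7
2, 2, 7
5, 6
2, 3, 6
2, 4, 5
3, 3, 5
2, 2, 2, 5
3, 4, 4
2, 2, 3, 4
2, 3, 3, 3
2, 2, 2, 2, 3
That's 14 in total.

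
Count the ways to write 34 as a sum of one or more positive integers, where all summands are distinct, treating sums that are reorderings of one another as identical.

A full systematic count gives 512.

512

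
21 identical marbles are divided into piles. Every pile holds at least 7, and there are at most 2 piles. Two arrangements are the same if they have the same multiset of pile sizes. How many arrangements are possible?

5

Listing the qualifying partitions of 21:
21
7,14
8,13
9,12
10,11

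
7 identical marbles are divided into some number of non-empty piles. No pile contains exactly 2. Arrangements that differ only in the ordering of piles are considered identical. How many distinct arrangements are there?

They are:
7
6, 1
5, 1, 1
4, 3
4, 1, 1, 1
3, 3, 1
3, 1, 1, 1, 1
1, 1, 1, 1, 1, 1, 1

8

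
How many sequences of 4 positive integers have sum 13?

220

Equivalently, choose which 3 of the 12 gaps become plus signs: C(12,3) = 220.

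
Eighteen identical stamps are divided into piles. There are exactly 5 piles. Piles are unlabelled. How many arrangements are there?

57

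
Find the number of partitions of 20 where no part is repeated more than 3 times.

There are 320 such partitions.

320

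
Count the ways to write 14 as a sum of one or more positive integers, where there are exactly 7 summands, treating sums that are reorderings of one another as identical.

Enumerating:
8+1+1+1+1+1+1
7+2+1+1+1+1+1
6+3+1+1+1+1+1
6+2+2+1+1+1+1
5+4+1+1+1+1+1
5+3+2+1+1+1+1
5+2+2+2+1+1+1
4+4+2+1+1+1+1
4+3+3+1+1+1+1
4+3+2+2+1+1+1
4+2+2+2+2+1+1
3+3+3+2+1+1+1
3+3+2+2+2+1+1
3+2+2+2+2+2+1
2+2+2+2+2+2+2
Counting gives 15.

15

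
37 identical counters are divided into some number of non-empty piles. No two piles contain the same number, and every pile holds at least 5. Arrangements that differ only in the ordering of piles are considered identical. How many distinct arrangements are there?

84

A full systematic count gives 84.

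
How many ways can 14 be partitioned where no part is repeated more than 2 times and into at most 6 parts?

A partial list (first 12 by largest part):
14
1,13
2,12
1,1,12
3,11
1,2,11
4,10
1,3,10
2,2,10
1,1,2,10
5,9
1,4,9
…and 45 more, for 57 total.

57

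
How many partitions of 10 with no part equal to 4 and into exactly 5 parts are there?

They are:
6,1,1,1,1
5,2,1,1,1
3,3,2,1,1
3,2,2,2,1
2,2,2,2,2

5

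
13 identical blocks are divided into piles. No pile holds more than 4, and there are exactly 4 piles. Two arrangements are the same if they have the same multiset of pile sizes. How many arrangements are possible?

The partitions of 13 that satisfy the conditions:
1, 4, 4, 4
2, 3, 4, 4
3, 3, 3, 4
That's 3 in total.

3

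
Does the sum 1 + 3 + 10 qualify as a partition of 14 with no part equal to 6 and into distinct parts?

Yes

The parts sum to 14, and the condition 'no summand equals 6' holds; the condition 'all summands are distinct' holds.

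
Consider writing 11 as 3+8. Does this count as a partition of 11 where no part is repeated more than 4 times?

Yes

The parts sum to 11, and the condition 'no summand is used more than 4 times' holds.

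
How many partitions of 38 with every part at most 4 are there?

551

Systematic enumeration (by largest part, then next-largest, …) yields 551.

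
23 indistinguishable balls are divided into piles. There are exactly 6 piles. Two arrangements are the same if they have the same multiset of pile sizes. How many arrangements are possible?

163

There are 163 such partitions.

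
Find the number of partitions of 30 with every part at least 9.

11

The partitions of 30 that satisfy the conditions:
30
9,21
10,20
11,19
12,18
13,17
14,16
15,15
9,9,12
9,10,11
10,10,10
Counting gives 11.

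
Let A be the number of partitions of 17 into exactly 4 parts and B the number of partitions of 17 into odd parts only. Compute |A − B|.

1

Partitions of 17 into exactly 4 parts: 39.
Partitions of 17 into odd parts only: 38.
|39 − 38| = 1.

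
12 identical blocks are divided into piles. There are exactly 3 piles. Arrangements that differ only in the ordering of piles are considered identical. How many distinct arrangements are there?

12

Enumerating:
10,1,1
9,2,1
8,3,1
8,2,2
7,4,1
7,3,2
6,5,1
6,4,2
6,3,3
5,5,2
5,4,3
4,4,4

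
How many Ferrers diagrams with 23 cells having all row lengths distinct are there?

104

A full systematic count gives 104.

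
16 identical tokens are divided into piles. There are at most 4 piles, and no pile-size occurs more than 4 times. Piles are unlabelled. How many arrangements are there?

There are too many to list fully; the first 12 (by largest part) are:
16
15, 1
14, 2
14, 1, 1
13, 3
13, 2, 1
13, 1, 1, 1
12, 4
12, 3, 1
12, 2, 2
12, 2, 1, 1
11, 5
…and 52 more, for 64 total.

64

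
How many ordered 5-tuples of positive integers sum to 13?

495

A composition of 13 into 5 positive parts is chosen by placing 4 dividers among the 12 gaps between 13 units: C(12,4) = 495.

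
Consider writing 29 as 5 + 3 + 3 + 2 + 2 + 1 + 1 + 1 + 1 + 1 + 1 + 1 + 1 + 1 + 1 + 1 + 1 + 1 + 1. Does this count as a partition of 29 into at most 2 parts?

No

The parts sum to 29, and the condition 'there are at most 2 summands' is violated.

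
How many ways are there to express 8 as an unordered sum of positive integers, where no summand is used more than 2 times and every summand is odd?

Enumerating:
7, 1
5, 3
3, 3, 1, 1

3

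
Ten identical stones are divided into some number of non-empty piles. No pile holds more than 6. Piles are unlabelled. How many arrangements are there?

A partial list (first 12 by largest part):
6, 4
6, 3, 1
6, 2, 2
6, 2, 1, 1
6, 1, 1, 1, 1
5, 5
5, 4, 1
5, 3, 2
5, 3, 1, 1
5, 2, 2, 1
5, 2, 1, 1, 1
5, 1, 1, 1, 1, 1
…and 23 more, for 35 total.

35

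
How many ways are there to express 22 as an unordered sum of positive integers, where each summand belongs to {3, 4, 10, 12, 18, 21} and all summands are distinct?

Listing the qualifying partitions of 22:
18,4
12,10
Counting gives 2.

2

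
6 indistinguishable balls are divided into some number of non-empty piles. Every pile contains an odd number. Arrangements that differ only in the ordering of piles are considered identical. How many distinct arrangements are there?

Listing the qualifying partitions of 6:
5 + 1
3 + 3
3 + 1 + 1 + 1
1 + 1 + 1 + 1 + 1 + 1

4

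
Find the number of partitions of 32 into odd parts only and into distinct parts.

23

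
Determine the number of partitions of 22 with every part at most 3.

52

A partial list (first 12 by largest part):
1, 3, 3, 3, 3, 3, 3, 3
2, 2, 3, 3, 3, 3, 3, 3
1, 1, 2, 3, 3, 3, 3, 3, 3
1, 1, 1, 1, 3, 3, 3, 3, 3, 3
1, 2, 2, 2, 3, 3, 3, 3, 3
1, 1, 1, 2, 2, 3, 3, 3, 3, 3
1, 1, 1, 1, 1, 2, 3, 3, 3, 3, 3
1, 1, 1, 1, 1, 1, 1, 3, 3, 3, 3, 3
2, 2, 2, 2, 2, 3, 3, 3, 3
1, 1, 2, 2, 2, 2, 3, 3, 3, 3
1, 1, 1, 1, 2, 2, 2, 3, 3, 3, 3
1, 1, 1, 1, 1, 1, 2, 2, 3, 3, 3, 3
…and 40 more, for 52 total.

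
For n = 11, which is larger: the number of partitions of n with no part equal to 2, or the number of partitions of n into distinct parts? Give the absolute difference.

Partitions of 11 with no part equal to 2: 26.
Partitions of 11 into distinct parts: 12.
|26 − 12| = 14.

14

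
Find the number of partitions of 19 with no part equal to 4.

There are 314 such partitions.

314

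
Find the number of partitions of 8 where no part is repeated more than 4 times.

Enumerating:
8
7,1
6,2
6,1,1
5,3
5,2,1
5,1,1,1
4,4
4,3,1
4,2,2
4,2,1,1
4,1,1,1,1
3,3,2
3,3,1,1
3,2,2,1
3,2,1,1,1
2,2,2,2
2,2,2,1,1
2,2,1,1,1,1
That's 19 in total.

19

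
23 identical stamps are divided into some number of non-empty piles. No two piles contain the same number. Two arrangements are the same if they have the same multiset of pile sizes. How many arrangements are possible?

104

A full systematic count gives 104.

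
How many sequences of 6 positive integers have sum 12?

A composition of 12 into 6 positive parts is chosen by placing 5 dividers among the 11 gaps between 12 units: C(11,5) = 462.

462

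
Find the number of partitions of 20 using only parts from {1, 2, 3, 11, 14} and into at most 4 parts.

They are:
14, 3, 3
14, 3, 2, 1
14, 2, 2, 2
11, 3, 3, 3

4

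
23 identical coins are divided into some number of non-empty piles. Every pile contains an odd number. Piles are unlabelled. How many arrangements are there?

104

Systematic enumeration (by largest part, then next-largest, …) yields 104.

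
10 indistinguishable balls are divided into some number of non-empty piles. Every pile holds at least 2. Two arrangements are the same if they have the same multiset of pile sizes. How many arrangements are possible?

Listing the qualifying partitions of 10:
10
8,2
7,3
6,4
6,2,2
5,5
5,3,2
4,4,2
4,3,3
4,2,2,2
3,3,2,2
2,2,2,2,2
That's 12 in total.

12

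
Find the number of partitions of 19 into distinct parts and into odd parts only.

6

The partitions of 19 that satisfy the conditions:
19
15+3+1
13+5+1
11+7+1
11+5+3
9+7+3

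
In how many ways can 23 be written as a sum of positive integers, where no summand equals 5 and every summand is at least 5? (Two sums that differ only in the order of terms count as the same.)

12

They are:
23
6,17
7,16
8,15
9,14
10,13
11,12
6,6,11
6,7,10
6,8,9
7,7,9
7,8,8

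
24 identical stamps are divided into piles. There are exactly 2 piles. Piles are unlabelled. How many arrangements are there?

12

The partitions of 24 that satisfy the conditions:
23 + 1
22 + 2
21 + 3
20 + 4
19 + 5
18 + 6
17 + 7
16 + 8
15 + 9
14 + 10
13 + 11
12 + 12
That's 12 in total.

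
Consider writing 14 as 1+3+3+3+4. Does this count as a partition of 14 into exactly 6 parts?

No

The parts sum to 14, and the condition 'there are exactly 6 summands' is violated.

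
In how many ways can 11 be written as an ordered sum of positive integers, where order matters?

1024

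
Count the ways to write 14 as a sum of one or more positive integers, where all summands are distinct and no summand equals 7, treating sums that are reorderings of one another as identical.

Enumerating:
14
1+13
2+12
3+11
1+2+11
4+10
1+3+10
5+9
1+4+9
2+3+9
6+8
1+5+8
2+4+8
1+2+3+8
3+5+6
1+2+5+6
1+3+4+6
2+3+4+5

18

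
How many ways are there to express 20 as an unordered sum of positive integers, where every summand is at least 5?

Listing the qualifying partitions of 20:
20
15 + 5
14 + 6
13 + 7
12 + 8
11 + 9
10 + 10
10 + 5 + 5
9 + 6 + 5
8 + 7 + 5
8 + 6 + 6
7 + 7 + 6
5 + 5 + 5 + 5
That's 13 in total.

13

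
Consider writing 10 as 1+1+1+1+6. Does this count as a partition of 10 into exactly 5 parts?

Yes

The parts sum to 10, and the condition 'there are exactly 5 summands' holds.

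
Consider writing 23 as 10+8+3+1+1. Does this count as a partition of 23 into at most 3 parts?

No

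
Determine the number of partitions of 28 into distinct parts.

222

A full systematic count gives 222.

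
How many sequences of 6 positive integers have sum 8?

21

By stars and bars with positive parts, the count is C(7,5) = 21.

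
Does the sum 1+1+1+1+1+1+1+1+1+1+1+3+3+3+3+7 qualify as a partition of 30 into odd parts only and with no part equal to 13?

The parts sum to 30, and the condition 'every summand is odd' holds; the condition 'no summand equals 13' holds.

Yes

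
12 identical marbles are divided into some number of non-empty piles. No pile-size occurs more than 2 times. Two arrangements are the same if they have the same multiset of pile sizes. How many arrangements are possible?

36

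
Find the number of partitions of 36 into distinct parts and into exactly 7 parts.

21

Listing the qualifying partitions of 36:
15+6+5+4+3+2+1
14+7+5+4+3+2+1
13+8+5+4+3+2+1
13+7+6+4+3+2+1
12+9+5+4+3+2+1
12+8+6+4+3+2+1
12+7+6+5+3+2+1
11+10+5+4+3+2+1
11+9+6+4+3+2+1
11+8+7+4+3+2+1
11+8+6+5+3+2+1
11+7+6+5+4+2+1
10+9+7+4+3+2+1
10+9+6+5+3+2+1
10+8+7+5+3+2+1
10+8+6+5+4+2+1
10+7+6+5+4+3+1
9+8+7+6+3+2+1
9+8+7+5+4+2+1
9+8+6+5+4+3+1
9+7+6+5+4+3+2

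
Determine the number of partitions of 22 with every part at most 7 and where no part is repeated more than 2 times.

74

A full systematic count gives 74.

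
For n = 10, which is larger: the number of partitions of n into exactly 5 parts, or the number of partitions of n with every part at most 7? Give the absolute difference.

31

Partitions of 10 into exactly 5 parts: 7.
Partitions of 10 with every part at most 7: 38.
|7 − 38| = 31.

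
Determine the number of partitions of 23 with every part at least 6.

Listing the qualifying partitions of 23:
23
17+6
16+7
15+8
14+9
13+10
12+11
11+6+6
10+7+6
9+8+6
9+7+7
8+8+7
That's 12 in total.

12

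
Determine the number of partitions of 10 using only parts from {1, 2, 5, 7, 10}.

The partitions of 10 that satisfy the conditions:
10
1 + 2 + 7
1 + 1 + 1 + 7
5 + 5
1 + 2 + 2 + 5
1 + 1 + 1 + 2 + 5
1 + 1 + 1 + 1 + 1 + 5
2 + 2 + 2 + 2 + 2
1 + 1 + 2 + 2 + 2 + 2
1 + 1 + 1 + 1 + 2 + 2 + 2
1 + 1 + 1 + 1 + 1 + 1 + 2 + 2
1 + 1 + 1 + 1 + 1 + 1 + 1 + 1 + 2
1 + 1 + 1 + 1 + 1 + 1 + 1 + 1 + 1 + 1

13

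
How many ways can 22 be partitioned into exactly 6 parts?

Direct enumeration gives 136 partitions.

136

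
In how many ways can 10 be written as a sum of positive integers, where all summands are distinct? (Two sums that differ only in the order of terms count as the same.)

10

The partitions of 10 that satisfy the conditions:
10
9+1
8+2
7+3
7+2+1
6+4
6+3+1
5+4+1
5+3+2
4+3+2+1
That's 10 in total.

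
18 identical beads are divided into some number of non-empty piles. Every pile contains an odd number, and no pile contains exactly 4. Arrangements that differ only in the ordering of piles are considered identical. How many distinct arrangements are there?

46

There are too many to list fully; the first 12 (by largest part) are:
1, 17
3, 15
1, 1, 1, 15
5, 13
1, 1, 3, 13
1, 1, 1, 1, 1, 13
7, 11
1, 1, 5, 11
1, 3, 3, 11
1, 1, 1, 1, 3, 11
1, 1, 1, 1, 1, 1, 1, 11
9, 9
…and 34 more, for 46 total.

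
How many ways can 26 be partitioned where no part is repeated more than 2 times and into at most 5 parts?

371

Direct enumeration gives 371 partitions.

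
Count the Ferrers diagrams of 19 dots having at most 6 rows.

235

A full systematic count gives 235.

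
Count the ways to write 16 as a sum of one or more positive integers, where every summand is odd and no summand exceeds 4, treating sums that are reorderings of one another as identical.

6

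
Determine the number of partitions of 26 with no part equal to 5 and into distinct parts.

Systematic enumeration (by largest part, then next-largest, …) yields 112.

112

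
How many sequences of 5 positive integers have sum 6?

5

By stars and bars with positive parts, the count is C(5,4) = 5.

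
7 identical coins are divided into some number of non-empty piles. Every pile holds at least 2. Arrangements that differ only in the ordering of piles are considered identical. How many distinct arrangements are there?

4

Enumerating:
7
5 + 2
4 + 3
3 + 2 + 2
That's 4 in total.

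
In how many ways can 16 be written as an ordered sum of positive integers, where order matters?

Each of the 15 gaps between 16 units is either a break or not: 2^15 = 32768.

32768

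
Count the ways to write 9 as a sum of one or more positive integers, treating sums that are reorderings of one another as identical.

30

There are too many to list fully; the first 12 (by largest part) are:
9
8 + 1
7 + 2
7 + 1 + 1
6 + 3
6 + 2 + 1
6 + 1 + 1 + 1
5 + 4
5 + 3 + 1
5 + 2 + 2
5 + 2 + 1 + 1
5 + 1 + 1 + 1 + 1
…and 18 more, for 30 total.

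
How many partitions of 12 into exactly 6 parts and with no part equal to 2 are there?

Enumerating:
7+1+1+1+1+1
5+3+1+1+1+1
4+4+1+1+1+1
3+3+3+1+1+1
That's 4 in total.

4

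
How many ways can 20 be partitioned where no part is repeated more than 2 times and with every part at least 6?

8

The partitions of 20 that satisfy the conditions:
20
14 + 6
13 + 7
12 + 8
11 + 9
10 + 10
8 + 6 + 6
7 + 7 + 6
That's 8 in total.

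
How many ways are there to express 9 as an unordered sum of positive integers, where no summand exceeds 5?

23

They are:
5,4
5,3,1
5,2,2
5,2,1,1
5,1,1,1,1
4,4,1
4,3,2
4,3,1,1
4,2,2,1
4,2,1,1,1
4,1,1,1,1,1
3,3,3
3,3,2,1
3,3,1,1,1
3,2,2,2
3,2,2,1,1
3,2,1,1,1,1
3,1,1,1,1,1,1
2,2,2,2,1
2,2,2,1,1,1
2,2,1,1,1,1,1
2,1,1,1,1,1,1,1
1,1,1,1,1,1,1,1,1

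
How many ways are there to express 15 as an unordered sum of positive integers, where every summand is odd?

27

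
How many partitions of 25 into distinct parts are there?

142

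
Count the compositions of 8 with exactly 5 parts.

A composition of 8 into 5 positive parts is chosen by placing 4 dividers among the 7 gaps between 8 units: C(7,4) = 35.

35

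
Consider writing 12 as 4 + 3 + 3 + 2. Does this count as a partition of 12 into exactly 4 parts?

Yes

The parts sum to 12, and the condition 'there are exactly 4 summands' holds.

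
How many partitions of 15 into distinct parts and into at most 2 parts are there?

The partitions of 15 that satisfy the conditions:
15
14+1
13+2
12+3
11+4
10+5
9+6
8+7

8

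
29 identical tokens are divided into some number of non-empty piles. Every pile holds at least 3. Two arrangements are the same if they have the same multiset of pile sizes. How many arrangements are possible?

273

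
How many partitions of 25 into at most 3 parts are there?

A partial list (first 12 by largest part):
25
1, 24
2, 23
1, 1, 23
3, 22
1, 2, 22
4, 21
1, 3, 21
2, 2, 21
5, 20
1, 4, 20
2, 3, 20
…and 53 more, for 65 total.

65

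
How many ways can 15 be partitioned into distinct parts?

27

A partial list (first 12 by largest part):
15
14, 1
13, 2
12, 3
12, 2, 1
11, 4
11, 3, 1
10, 5
10, 4, 1
10, 3, 2
9, 6
9, 5, 1
…and 15 more, for 27 total.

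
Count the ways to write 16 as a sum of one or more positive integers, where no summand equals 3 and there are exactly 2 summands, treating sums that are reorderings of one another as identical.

7

Listing the qualifying partitions of 16:
15 + 1
14 + 2
12 + 4
11 + 5
10 + 6
9 + 7
8 + 8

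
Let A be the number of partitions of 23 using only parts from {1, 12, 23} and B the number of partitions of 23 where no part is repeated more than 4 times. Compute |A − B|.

Partitions of 23 using only parts from {1, 12, 23}: 3.
Partitions of 23 where no part is repeated more than 4 times: 769.
|3 − 769| = 766.

766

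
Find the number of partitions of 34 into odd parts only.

512

Counting exhaustively, 512 partitions satisfy the conditions.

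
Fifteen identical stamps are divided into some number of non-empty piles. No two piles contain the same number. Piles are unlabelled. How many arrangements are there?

27

There are too many to list fully; the first 12 (by largest part) are:
15
14, 1
13, 2
12, 3
12, 2, 1
11, 4
11, 3, 1
10, 5
10, 4, 1
10, 3, 2
9, 6
9, 5, 1
…and 15 more, for 27 total.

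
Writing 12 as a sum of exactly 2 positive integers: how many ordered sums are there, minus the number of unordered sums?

Ordered (compositions into 2 parts): C(11,1) = 11.
Partitions of 12 into exactly 2 parts: 6.
Difference: 11 − 6 = 5.

5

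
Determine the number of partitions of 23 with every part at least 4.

A partial list (first 12 by largest part):
23
19,4
18,5
17,6
16,7
15,8
15,4,4
14,9
14,5,4
13,10
13,6,4
13,5,5
…and 27 more, for 39 total.

39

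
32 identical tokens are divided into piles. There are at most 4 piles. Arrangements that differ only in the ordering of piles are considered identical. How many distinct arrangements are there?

351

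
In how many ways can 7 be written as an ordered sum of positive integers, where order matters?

64

The number of compositions of n is 2^(n−1); here 2^6 = 64.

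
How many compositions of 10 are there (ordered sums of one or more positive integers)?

Each of the 9 gaps between 10 units is either a break or not: 2^9 = 512.

512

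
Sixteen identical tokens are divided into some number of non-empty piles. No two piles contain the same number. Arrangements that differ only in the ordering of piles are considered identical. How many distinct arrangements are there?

A partial list (first 12 by largest part):
16
15,1
14,2
13,3
13,2,1
12,4
12,3,1
11,5
11,4,1
11,3,2
10,6
10,5,1
…and 20 more, for 32 total.

32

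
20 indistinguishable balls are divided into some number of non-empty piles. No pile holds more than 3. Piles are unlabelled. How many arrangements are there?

44

There are too many to list fully; the first 12 (by largest part) are:
3,3,3,3,3,3,2
3,3,3,3,3,3,1,1
3,3,3,3,3,2,2,1
3,3,3,3,3,2,1,1,1
3,3,3,3,3,1,1,1,1,1
3,3,3,3,2,2,2,2
3,3,3,3,2,2,2,1,1
3,3,3,3,2,2,1,1,1,1
3,3,3,3,2,1,1,1,1,1,1
3,3,3,3,1,1,1,1,1,1,1,1
3,3,3,2,2,2,2,2,1
3,3,3,2,2,2,2,1,1,1
…and 32 more, for 44 total.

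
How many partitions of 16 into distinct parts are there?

32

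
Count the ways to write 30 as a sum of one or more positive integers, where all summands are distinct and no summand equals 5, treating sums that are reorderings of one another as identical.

A full systematic count gives 199.

199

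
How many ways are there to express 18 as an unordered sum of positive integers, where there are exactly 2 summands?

They are:
17,1
16,2
15,3
14,4
13,5
12,6
11,7
10,8
9,9
Counting gives 9.

9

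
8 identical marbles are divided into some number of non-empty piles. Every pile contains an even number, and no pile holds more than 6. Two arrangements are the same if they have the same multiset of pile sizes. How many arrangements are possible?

4

Listing the qualifying partitions of 8:
2 + 6
4 + 4
2 + 2 + 4
2 + 2 + 2 + 2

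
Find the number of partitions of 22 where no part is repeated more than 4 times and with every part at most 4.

30

A partial list (first 12 by largest part):
4, 4, 4, 4, 3, 3
4, 4, 4, 4, 3, 2, 1
4, 4, 4, 4, 3, 1, 1, 1
4, 4, 4, 4, 2, 2, 2
4, 4, 4, 4, 2, 2, 1, 1
4, 4, 4, 4, 2, 1, 1, 1, 1
4, 4, 4, 3, 3, 3, 1
4, 4, 4, 3, 3, 2, 2
4, 4, 4, 3, 3, 2, 1, 1
4, 4, 4, 3, 3, 1, 1, 1, 1
4, 4, 4, 3, 2, 2, 2, 1
4, 4, 4, 3, 2, 2, 1, 1, 1
…and 18 more, for 30 total.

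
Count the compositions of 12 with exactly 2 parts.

Equivalently, choose which 1 of the 11 gaps become plus signs: C(11,1) = 11.

11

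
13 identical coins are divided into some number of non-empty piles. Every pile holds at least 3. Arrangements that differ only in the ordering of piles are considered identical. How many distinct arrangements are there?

The partitions of 13 that satisfy the conditions:
13
10+3
9+4
8+5
7+6
7+3+3
6+4+3
5+5+3
5+4+4
4+3+3+3
Counting gives 10.

10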